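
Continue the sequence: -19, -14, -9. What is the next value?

Differences: -14 - -19 = 5
This is an arithmetic sequence with common difference d = 5.
Next term = -9 + 5 = -4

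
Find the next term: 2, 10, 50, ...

Ratios: 10 / 2 = 5.0
This is a geometric sequence with common ratio r = 5.
Next term = 50 * 5 = 250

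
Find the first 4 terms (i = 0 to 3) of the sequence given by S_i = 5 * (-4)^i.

This is a geometric sequence.
i=0: S_0 = 5 * (-4)^0 = 5
i=1: S_1 = 5 * (-4)^1 = -20
i=2: S_2 = 5 * (-4)^2 = 80
i=3: S_3 = 5 * (-4)^3 = -320
The first 4 terms are: [5, -20, 80, -320]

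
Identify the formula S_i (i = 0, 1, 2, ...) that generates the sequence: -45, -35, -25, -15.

Check differences: -35 - -45 = 10
-25 - -35 = 10
Common difference d = 10.
First term a = -45.
Formula: S_i = -45 + 10*i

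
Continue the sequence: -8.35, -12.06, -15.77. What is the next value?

Differences: -12.06 - -8.35 = -3.71
This is an arithmetic sequence with common difference d = -3.71.
Next term = -15.77 + -3.71 = -19.48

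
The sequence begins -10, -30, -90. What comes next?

Ratios: -30 / -10 = 3.0
This is a geometric sequence with common ratio r = 3.
Next term = -90 * 3 = -270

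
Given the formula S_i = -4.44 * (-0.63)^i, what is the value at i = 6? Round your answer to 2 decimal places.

S_6 = -4.44 * (-0.63)^6 ≈ -4.44 * 0.0625 ≈ -0.28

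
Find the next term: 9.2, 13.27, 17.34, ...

Differences: 13.27 - 9.2 = 4.07
This is an arithmetic sequence with common difference d = 4.07.
Next term = 17.34 + 4.07 = 21.41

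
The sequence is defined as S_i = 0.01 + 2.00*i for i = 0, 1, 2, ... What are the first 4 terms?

This is an arithmetic sequence.
i=0: S_0 = 0.01 + 2.0*0 = 0.01
i=1: S_1 = 0.01 + 2.0*1 = 2.01
i=2: S_2 = 0.01 + 2.0*2 = 4.01
i=3: S_3 = 0.01 + 2.0*3 = 6.01
The first 4 terms are: [0.01, 2.01, 4.01, 6.01]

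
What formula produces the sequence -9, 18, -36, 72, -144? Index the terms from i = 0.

Check ratios: 18 / -9 = -2.0
Common ratio r = -2.
First term a = -9.
Formula: S_i = -9 * (-2)^i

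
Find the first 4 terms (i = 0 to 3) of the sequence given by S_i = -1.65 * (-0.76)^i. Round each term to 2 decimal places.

This is a geometric sequence.
i=0: S_0 = -1.65 * (-0.76)^0 = -1.65
i=1: S_1 = -1.65 * (-0.76)^1 ≈ 1.25
i=2: S_2 = -1.65 * (-0.76)^2 ≈ -0.95
i=3: S_3 = -1.65 * (-0.76)^3 ≈ 0.72
The first 4 terms are: [-1.65, 1.25, -0.95, 0.72]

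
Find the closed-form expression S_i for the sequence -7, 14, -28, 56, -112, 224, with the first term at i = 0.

Check ratios: 14 / -7 = -2.0
Common ratio r = -2.
First term a = -7.
Formula: S_i = -7 * (-2)^i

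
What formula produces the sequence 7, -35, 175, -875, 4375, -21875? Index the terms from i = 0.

Check ratios: -35 / 7 = -5.0
Common ratio r = -5.
First term a = 7.
Formula: S_i = 7 * (-5)^i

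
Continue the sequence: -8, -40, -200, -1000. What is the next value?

Ratios: -40 / -8 = 5.0
This is a geometric sequence with common ratio r = 5.
Next term = -1000 * 5 = -5000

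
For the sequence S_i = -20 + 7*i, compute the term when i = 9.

S_9 = -20 + 7*9 = -20 + 63 = 43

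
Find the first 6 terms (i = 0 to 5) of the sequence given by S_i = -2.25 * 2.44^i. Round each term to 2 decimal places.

This is a geometric sequence.
i=0: S_0 = -2.25 * 2.44^0 = -2.25
i=1: S_1 = -2.25 * 2.44^1 = -5.49
i=2: S_2 = -2.25 * 2.44^2 ≈ -13.4
i=3: S_3 = -2.25 * 2.44^3 ≈ -32.69
i=4: S_4 = -2.25 * 2.44^4 ≈ -79.75
i=5: S_5 = -2.25 * 2.44^5 ≈ -194.59
The first 6 terms are: [-2.25, -5.49, -13.4, -32.69, -79.75, -194.59]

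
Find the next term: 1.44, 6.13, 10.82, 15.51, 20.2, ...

Differences: 6.13 - 1.44 = 4.69
This is an arithmetic sequence with common difference d = 4.69.
Next term = 20.2 + 4.69 = 24.89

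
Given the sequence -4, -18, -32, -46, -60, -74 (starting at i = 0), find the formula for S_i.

Check differences: -18 - -4 = -14
-32 - -18 = -14
Common difference d = -14.
First term a = -4.
Formula: S_i = -4 - 14*i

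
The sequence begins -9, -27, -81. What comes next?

Ratios: -27 / -9 = 3.0
This is a geometric sequence with common ratio r = 3.
Next term = -81 * 3 = -243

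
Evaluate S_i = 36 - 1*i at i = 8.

S_8 = 36 + -1*8 = 36 + -8 = 28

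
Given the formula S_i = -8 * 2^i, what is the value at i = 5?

S_5 = -8 * 2^5 = -8 * 32 = -256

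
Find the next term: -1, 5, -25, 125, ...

Ratios: 5 / -1 = -5.0
This is a geometric sequence with common ratio r = -5.
Next term = 125 * -5 = -625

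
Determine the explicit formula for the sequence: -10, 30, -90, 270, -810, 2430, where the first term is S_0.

Check ratios: 30 / -10 = -3.0
Common ratio r = -3.
First term a = -10.
Formula: S_i = -10 * (-3)^i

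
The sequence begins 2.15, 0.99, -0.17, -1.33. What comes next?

Differences: 0.99 - 2.15 = -1.16
This is an arithmetic sequence with common difference d = -1.16.
Next term = -1.33 + -1.16 = -2.49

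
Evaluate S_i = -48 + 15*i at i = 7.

S_7 = -48 + 15*7 = -48 + 105 = 57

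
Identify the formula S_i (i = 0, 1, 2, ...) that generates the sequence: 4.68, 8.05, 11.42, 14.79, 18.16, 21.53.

Check differences: 8.05 - 4.68 = 3.37
11.42 - 8.05 = 3.37
Common difference d = 3.37.
First term a = 4.68.
Formula: S_i = 4.68 + 3.37*i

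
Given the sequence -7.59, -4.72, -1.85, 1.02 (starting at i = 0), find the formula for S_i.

Check differences: -4.72 - -7.59 = 2.87
-1.85 - -4.72 = 2.87
Common difference d = 2.87.
First term a = -7.59.
Formula: S_i = -7.59 + 2.87*i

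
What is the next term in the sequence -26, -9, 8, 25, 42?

Differences: -9 - -26 = 17
This is an arithmetic sequence with common difference d = 17.
Next term = 42 + 17 = 59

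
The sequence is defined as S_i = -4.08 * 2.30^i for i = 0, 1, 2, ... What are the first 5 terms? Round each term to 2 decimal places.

This is a geometric sequence.
i=0: S_0 = -4.08 * 2.3^0 = -4.08
i=1: S_1 = -4.08 * 2.3^1 ≈ -9.38
i=2: S_2 = -4.08 * 2.3^2 ≈ -21.58
i=3: S_3 = -4.08 * 2.3^3 ≈ -49.64
i=4: S_4 = -4.08 * 2.3^4 ≈ -114.18
The first 5 terms are: [-4.08, -9.38, -21.58, -49.64, -114.18]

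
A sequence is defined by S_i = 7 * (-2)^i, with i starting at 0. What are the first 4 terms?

This is a geometric sequence.
i=0: S_0 = 7 * (-2)^0 = 7
i=1: S_1 = 7 * (-2)^1 = -14
i=2: S_2 = 7 * (-2)^2 = 28
i=3: S_3 = 7 * (-2)^3 = -56
The first 4 terms are: [7, -14, 28, -56]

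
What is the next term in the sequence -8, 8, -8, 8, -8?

Ratios: 8 / -8 = -1.0
This is a geometric sequence with common ratio r = -1.
Next term = -8 * -1 = 8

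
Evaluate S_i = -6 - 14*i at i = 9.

S_9 = -6 + -14*9 = -6 + -126 = -132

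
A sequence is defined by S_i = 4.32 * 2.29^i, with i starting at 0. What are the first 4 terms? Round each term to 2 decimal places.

This is a geometric sequence.
i=0: S_0 = 4.32 * 2.29^0 = 4.32
i=1: S_1 = 4.32 * 2.29^1 ≈ 9.89
i=2: S_2 = 4.32 * 2.29^2 ≈ 22.65
i=3: S_3 = 4.32 * 2.29^3 ≈ 51.88
The first 4 terms are: [4.32, 9.89, 22.65, 51.88]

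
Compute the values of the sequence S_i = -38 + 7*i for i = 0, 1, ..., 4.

This is an arithmetic sequence.
i=0: S_0 = -38 + 7*0 = -38
i=1: S_1 = -38 + 7*1 = -31
i=2: S_2 = -38 + 7*2 = -24
i=3: S_3 = -38 + 7*3 = -17
i=4: S_4 = -38 + 7*4 = -10
The first 5 terms are: [-38, -31, -24, -17, -10]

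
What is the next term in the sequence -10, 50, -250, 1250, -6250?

Ratios: 50 / -10 = -5.0
This is a geometric sequence with common ratio r = -5.
Next term = -6250 * -5 = 31250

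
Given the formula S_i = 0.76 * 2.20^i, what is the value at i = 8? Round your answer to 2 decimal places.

S_8 = 0.76 * 2.2^8 ≈ 0.76 * 548.7587 ≈ 417.06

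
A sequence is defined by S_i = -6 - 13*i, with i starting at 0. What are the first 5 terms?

This is an arithmetic sequence.
i=0: S_0 = -6 + -13*0 = -6
i=1: S_1 = -6 + -13*1 = -19
i=2: S_2 = -6 + -13*2 = -32
i=3: S_3 = -6 + -13*3 = -45
i=4: S_4 = -6 + -13*4 = -58
The first 5 terms are: [-6, -19, -32, -45, -58]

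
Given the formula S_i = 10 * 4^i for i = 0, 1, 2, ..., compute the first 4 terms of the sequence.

This is a geometric sequence.
i=0: S_0 = 10 * 4^0 = 10
i=1: S_1 = 10 * 4^1 = 40
i=2: S_2 = 10 * 4^2 = 160
i=3: S_3 = 10 * 4^3 = 640
The first 4 terms are: [10, 40, 160, 640]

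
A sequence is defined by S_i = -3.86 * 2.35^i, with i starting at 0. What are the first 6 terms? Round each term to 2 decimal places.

This is a geometric sequence.
i=0: S_0 = -3.86 * 2.35^0 = -3.86
i=1: S_1 = -3.86 * 2.35^1 ≈ -9.07
i=2: S_2 = -3.86 * 2.35^2 ≈ -21.32
i=3: S_3 = -3.86 * 2.35^3 ≈ -50.09
i=4: S_4 = -3.86 * 2.35^4 ≈ -117.72
i=5: S_5 = -3.86 * 2.35^5 ≈ -276.65
The first 6 terms are: [-3.86, -9.07, -21.32, -50.09, -117.72, -276.65]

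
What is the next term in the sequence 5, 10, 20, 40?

Ratios: 10 / 5 = 2.0
This is a geometric sequence with common ratio r = 2.
Next term = 40 * 2 = 80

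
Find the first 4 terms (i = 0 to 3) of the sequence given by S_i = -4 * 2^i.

This is a geometric sequence.
i=0: S_0 = -4 * 2^0 = -4
i=1: S_1 = -4 * 2^1 = -8
i=2: S_2 = -4 * 2^2 = -16
i=3: S_3 = -4 * 2^3 = -32
The first 4 terms are: [-4, -8, -16, -32]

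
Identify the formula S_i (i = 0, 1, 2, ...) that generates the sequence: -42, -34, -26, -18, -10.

Check differences: -34 - -42 = 8
-26 - -34 = 8
Common difference d = 8.
First term a = -42.
Formula: S_i = -42 + 8*i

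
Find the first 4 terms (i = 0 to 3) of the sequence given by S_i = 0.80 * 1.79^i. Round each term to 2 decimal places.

This is a geometric sequence.
i=0: S_0 = 0.8 * 1.79^0 = 0.8
i=1: S_1 = 0.8 * 1.79^1 ≈ 1.43
i=2: S_2 = 0.8 * 1.79^2 ≈ 2.56
i=3: S_3 = 0.8 * 1.79^3 ≈ 4.59
The first 4 terms are: [0.8, 1.43, 2.56, 4.59]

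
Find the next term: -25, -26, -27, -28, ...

Differences: -26 - -25 = -1
This is an arithmetic sequence with common difference d = -1.
Next term = -28 + -1 = -29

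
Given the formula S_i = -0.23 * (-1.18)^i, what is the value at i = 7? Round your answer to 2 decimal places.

S_7 = -0.23 * (-1.18)^7 ≈ -0.23 * -3.1855 ≈ 0.73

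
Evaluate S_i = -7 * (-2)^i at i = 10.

S_10 = -7 * (-2)^10 = -7 * 1024 = -7168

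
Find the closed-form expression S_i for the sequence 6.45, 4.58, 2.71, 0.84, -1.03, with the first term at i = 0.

Check differences: 4.58 - 6.45 = -1.87
2.71 - 4.58 = -1.87
Common difference d = -1.87.
First term a = 6.45.
Formula: S_i = 6.45 - 1.87*i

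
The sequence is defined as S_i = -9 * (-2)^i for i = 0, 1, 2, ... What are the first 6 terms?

This is a geometric sequence.
i=0: S_0 = -9 * (-2)^0 = -9
i=1: S_1 = -9 * (-2)^1 = 18
i=2: S_2 = -9 * (-2)^2 = -36
i=3: S_3 = -9 * (-2)^3 = 72
i=4: S_4 = -9 * (-2)^4 = -144
i=5: S_5 = -9 * (-2)^5 = 288
The first 6 terms are: [-9, 18, -36, 72, -144, 288]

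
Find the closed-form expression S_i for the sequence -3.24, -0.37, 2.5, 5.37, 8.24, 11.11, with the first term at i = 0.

Check differences: -0.37 - -3.24 = 2.87
2.5 - -0.37 = 2.87
Common difference d = 2.87.
First term a = -3.24.
Formula: S_i = -3.24 + 2.87*i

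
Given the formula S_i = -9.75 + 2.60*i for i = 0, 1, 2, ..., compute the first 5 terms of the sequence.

This is an arithmetic sequence.
i=0: S_0 = -9.75 + 2.6*0 = -9.75
i=1: S_1 = -9.75 + 2.6*1 = -7.15
i=2: S_2 = -9.75 + 2.6*2 = -4.55
i=3: S_3 = -9.75 + 2.6*3 = -1.95
i=4: S_4 = -9.75 + 2.6*4 = 0.65
The first 5 terms are: [-9.75, -7.15, -4.55, -1.95, 0.65]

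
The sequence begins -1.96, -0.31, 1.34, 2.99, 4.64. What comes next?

Differences: -0.31 - -1.96 = 1.65
This is an arithmetic sequence with common difference d = 1.65.
Next term = 4.64 + 1.65 = 6.29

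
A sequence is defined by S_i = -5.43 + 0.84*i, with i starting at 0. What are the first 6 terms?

This is an arithmetic sequence.
i=0: S_0 = -5.43 + 0.84*0 = -5.43
i=1: S_1 = -5.43 + 0.84*1 = -4.59
i=2: S_2 = -5.43 + 0.84*2 = -3.75
i=3: S_3 = -5.43 + 0.84*3 = -2.91
i=4: S_4 = -5.43 + 0.84*4 = -2.07
i=5: S_5 = -5.43 + 0.84*5 = -1.23
The first 6 terms are: [-5.43, -4.59, -3.75, -2.91, -2.07, -1.23]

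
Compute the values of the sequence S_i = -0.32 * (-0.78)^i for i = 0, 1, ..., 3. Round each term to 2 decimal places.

This is a geometric sequence.
i=0: S_0 = -0.32 * (-0.78)^0 = -0.32
i=1: S_1 = -0.32 * (-0.78)^1 ≈ 0.25
i=2: S_2 = -0.32 * (-0.78)^2 ≈ -0.19
i=3: S_3 = -0.32 * (-0.78)^3 ≈ 0.15
The first 4 terms are: [-0.32, 0.25, -0.19, 0.15]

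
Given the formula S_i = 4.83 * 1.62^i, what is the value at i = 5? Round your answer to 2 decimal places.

S_5 = 4.83 * 1.62^5 ≈ 4.83 * 11.1577 ≈ 53.89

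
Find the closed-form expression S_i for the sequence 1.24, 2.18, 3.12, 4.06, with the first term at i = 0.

Check differences: 2.18 - 1.24 = 0.94
3.12 - 2.18 = 0.94
Common difference d = 0.94.
First term a = 1.24.
Formula: S_i = 1.24 + 0.94*i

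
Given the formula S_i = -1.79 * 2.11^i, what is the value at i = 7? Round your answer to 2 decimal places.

S_7 = -1.79 * 2.11^7 ≈ -1.79 * 186.1989 ≈ -333.3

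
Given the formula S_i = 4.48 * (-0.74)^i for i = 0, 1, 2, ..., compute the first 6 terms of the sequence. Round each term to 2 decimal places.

This is a geometric sequence.
i=0: S_0 = 4.48 * (-0.74)^0 = 4.48
i=1: S_1 = 4.48 * (-0.74)^1 ≈ -3.32
i=2: S_2 = 4.48 * (-0.74)^2 ≈ 2.45
i=3: S_3 = 4.48 * (-0.74)^3 ≈ -1.82
i=4: S_4 = 4.48 * (-0.74)^4 ≈ 1.34
i=5: S_5 = 4.48 * (-0.74)^5 ≈ -0.99
The first 6 terms are: [4.48, -3.32, 2.45, -1.82, 1.34, -0.99]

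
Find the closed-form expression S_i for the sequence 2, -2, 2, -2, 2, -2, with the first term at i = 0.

Check ratios: -2 / 2 = -1.0
Common ratio r = -1.
First term a = 2.
Formula: S_i = 2 * (-1)^i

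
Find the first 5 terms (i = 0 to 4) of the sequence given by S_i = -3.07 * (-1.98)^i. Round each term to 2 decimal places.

This is a geometric sequence.
i=0: S_0 = -3.07 * (-1.98)^0 = -3.07
i=1: S_1 = -3.07 * (-1.98)^1 ≈ 6.08
i=2: S_2 = -3.07 * (-1.98)^2 ≈ -12.04
i=3: S_3 = -3.07 * (-1.98)^3 ≈ 23.83
i=4: S_4 = -3.07 * (-1.98)^4 ≈ -47.18
The first 5 terms are: [-3.07, 6.08, -12.04, 23.83, -47.18]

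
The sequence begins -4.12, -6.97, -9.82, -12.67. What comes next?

Differences: -6.97 - -4.12 = -2.85
This is an arithmetic sequence with common difference d = -2.85.
Next term = -12.67 + -2.85 = -15.52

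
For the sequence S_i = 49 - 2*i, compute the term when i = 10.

S_10 = 49 + -2*10 = 49 + -20 = 29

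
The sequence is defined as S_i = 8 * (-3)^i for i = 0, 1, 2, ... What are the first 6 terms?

This is a geometric sequence.
i=0: S_0 = 8 * (-3)^0 = 8
i=1: S_1 = 8 * (-3)^1 = -24
i=2: S_2 = 8 * (-3)^2 = 72
i=3: S_3 = 8 * (-3)^3 = -216
i=4: S_4 = 8 * (-3)^4 = 648
i=5: S_5 = 8 * (-3)^5 = -1944
The first 6 terms are: [8, -24, 72, -216, 648, -1944]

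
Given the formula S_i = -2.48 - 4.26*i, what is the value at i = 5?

S_5 = -2.48 + -4.26*5 = -2.48 + -21.3 = -23.78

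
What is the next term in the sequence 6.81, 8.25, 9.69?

Differences: 8.25 - 6.81 = 1.44
This is an arithmetic sequence with common difference d = 1.44.
Next term = 9.69 + 1.44 = 11.13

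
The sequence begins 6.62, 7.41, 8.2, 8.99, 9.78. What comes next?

Differences: 7.41 - 6.62 = 0.79
This is an arithmetic sequence with common difference d = 0.79.
Next term = 9.78 + 0.79 = 10.57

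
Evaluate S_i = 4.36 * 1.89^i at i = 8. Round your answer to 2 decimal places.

S_8 = 4.36 * 1.89^8 ≈ 4.36 * 162.815 ≈ 709.87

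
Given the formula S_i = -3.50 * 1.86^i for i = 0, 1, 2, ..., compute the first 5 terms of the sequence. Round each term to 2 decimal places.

This is a geometric sequence.
i=0: S_0 = -3.5 * 1.86^0 = -3.5
i=1: S_1 = -3.5 * 1.86^1 = -6.51
i=2: S_2 = -3.5 * 1.86^2 ≈ -12.11
i=3: S_3 = -3.5 * 1.86^3 ≈ -22.52
i=4: S_4 = -3.5 * 1.86^4 ≈ -41.89
The first 5 terms are: [-3.5, -6.51, -12.11, -22.52, -41.89]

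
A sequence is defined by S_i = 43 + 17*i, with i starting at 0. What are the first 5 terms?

This is an arithmetic sequence.
i=0: S_0 = 43 + 17*0 = 43
i=1: S_1 = 43 + 17*1 = 60
i=2: S_2 = 43 + 17*2 = 77
i=3: S_3 = 43 + 17*3 = 94
i=4: S_4 = 43 + 17*4 = 111
The first 5 terms are: [43, 60, 77, 94, 111]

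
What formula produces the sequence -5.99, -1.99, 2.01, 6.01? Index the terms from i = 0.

Check differences: -1.99 - -5.99 = 4.0
2.01 - -1.99 = 4.0
Common difference d = 4.0.
First term a = -5.99.
Formula: S_i = -5.99 + 4.00*i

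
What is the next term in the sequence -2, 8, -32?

Ratios: 8 / -2 = -4.0
This is a geometric sequence with common ratio r = -4.
Next term = -32 * -4 = 128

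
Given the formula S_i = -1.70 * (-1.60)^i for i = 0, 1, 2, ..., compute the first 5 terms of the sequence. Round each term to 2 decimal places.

This is a geometric sequence.
i=0: S_0 = -1.7 * (-1.6)^0 = -1.7
i=1: S_1 = -1.7 * (-1.6)^1 = 2.72
i=2: S_2 = -1.7 * (-1.6)^2 ≈ -4.35
i=3: S_3 = -1.7 * (-1.6)^3 ≈ 6.96
i=4: S_4 = -1.7 * (-1.6)^4 ≈ -11.14
The first 5 terms are: [-1.7, 2.72, -4.35, 6.96, -11.14]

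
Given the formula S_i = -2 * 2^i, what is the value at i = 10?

S_10 = -2 * 2^10 = -2 * 1024 = -2048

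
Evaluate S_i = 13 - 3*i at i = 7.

S_7 = 13 + -3*7 = 13 + -21 = -8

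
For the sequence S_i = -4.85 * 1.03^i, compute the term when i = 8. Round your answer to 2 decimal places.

S_8 = -4.85 * 1.03^8 ≈ -4.85 * 1.2668 ≈ -6.14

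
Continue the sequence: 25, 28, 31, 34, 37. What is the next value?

Differences: 28 - 25 = 3
This is an arithmetic sequence with common difference d = 3.
Next term = 37 + 3 = 40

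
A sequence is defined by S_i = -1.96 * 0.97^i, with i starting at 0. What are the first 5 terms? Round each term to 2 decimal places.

This is a geometric sequence.
i=0: S_0 = -1.96 * 0.97^0 = -1.96
i=1: S_1 = -1.96 * 0.97^1 ≈ -1.9
i=2: S_2 = -1.96 * 0.97^2 ≈ -1.84
i=3: S_3 = -1.96 * 0.97^3 ≈ -1.79
i=4: S_4 = -1.96 * 0.97^4 ≈ -1.74
The first 5 terms are: [-1.96, -1.9, -1.84, -1.79, -1.74]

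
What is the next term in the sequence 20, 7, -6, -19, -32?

Differences: 7 - 20 = -13
This is an arithmetic sequence with common difference d = -13.
Next term = -32 + -13 = -45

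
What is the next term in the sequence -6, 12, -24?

Ratios: 12 / -6 = -2.0
This is a geometric sequence with common ratio r = -2.
Next term = -24 * -2 = 48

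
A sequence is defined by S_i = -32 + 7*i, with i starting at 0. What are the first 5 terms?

This is an arithmetic sequence.
i=0: S_0 = -32 + 7*0 = -32
i=1: S_1 = -32 + 7*1 = -25
i=2: S_2 = -32 + 7*2 = -18
i=3: S_3 = -32 + 7*3 = -11
i=4: S_4 = -32 + 7*4 = -4
The first 5 terms are: [-32, -25, -18, -11, -4]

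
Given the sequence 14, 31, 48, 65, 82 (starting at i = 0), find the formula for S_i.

Check differences: 31 - 14 = 17
48 - 31 = 17
Common difference d = 17.
First term a = 14.
Formula: S_i = 14 + 17*i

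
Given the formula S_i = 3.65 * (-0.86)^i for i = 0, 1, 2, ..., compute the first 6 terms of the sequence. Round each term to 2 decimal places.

This is a geometric sequence.
i=0: S_0 = 3.65 * (-0.86)^0 = 3.65
i=1: S_1 = 3.65 * (-0.86)^1 ≈ -3.14
i=2: S_2 = 3.65 * (-0.86)^2 ≈ 2.7
i=3: S_3 = 3.65 * (-0.86)^3 ≈ -2.32
i=4: S_4 = 3.65 * (-0.86)^4 ≈ 2.0
i=5: S_5 = 3.65 * (-0.86)^5 ≈ -1.72
The first 6 terms are: [3.65, -3.14, 2.7, -2.32, 2.0, -1.72]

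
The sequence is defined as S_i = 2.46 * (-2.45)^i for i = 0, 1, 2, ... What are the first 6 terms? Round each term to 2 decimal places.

This is a geometric sequence.
i=0: S_0 = 2.46 * (-2.45)^0 = 2.46
i=1: S_1 = 2.46 * (-2.45)^1 ≈ -6.03
i=2: S_2 = 2.46 * (-2.45)^2 ≈ 14.77
i=3: S_3 = 2.46 * (-2.45)^3 ≈ -36.18
i=4: S_4 = 2.46 * (-2.45)^4 ≈ 88.63
i=5: S_5 = 2.46 * (-2.45)^5 ≈ -217.15
The first 6 terms are: [2.46, -6.03, 14.77, -36.18, 88.63, -217.15]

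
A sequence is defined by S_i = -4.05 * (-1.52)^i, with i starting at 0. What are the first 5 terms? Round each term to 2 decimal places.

This is a geometric sequence.
i=0: S_0 = -4.05 * (-1.52)^0 = -4.05
i=1: S_1 = -4.05 * (-1.52)^1 ≈ 6.16
i=2: S_2 = -4.05 * (-1.52)^2 ≈ -9.36
i=3: S_3 = -4.05 * (-1.52)^3 ≈ 14.22
i=4: S_4 = -4.05 * (-1.52)^4 ≈ -21.62
The first 5 terms are: [-4.05, 6.16, -9.36, 14.22, -21.62]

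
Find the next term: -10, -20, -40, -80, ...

Ratios: -20 / -10 = 2.0
This is a geometric sequence with common ratio r = 2.
Next term = -80 * 2 = -160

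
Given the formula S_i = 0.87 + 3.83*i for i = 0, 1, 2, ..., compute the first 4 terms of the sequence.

This is an arithmetic sequence.
i=0: S_0 = 0.87 + 3.83*0 = 0.87
i=1: S_1 = 0.87 + 3.83*1 = 4.7
i=2: S_2 = 0.87 + 3.83*2 = 8.53
i=3: S_3 = 0.87 + 3.83*3 = 12.36
The first 4 terms are: [0.87, 4.7, 8.53, 12.36]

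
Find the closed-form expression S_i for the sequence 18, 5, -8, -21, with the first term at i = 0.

Check differences: 5 - 18 = -13
-8 - 5 = -13
Common difference d = -13.
First term a = 18.
Formula: S_i = 18 - 13*i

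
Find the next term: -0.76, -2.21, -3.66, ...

Differences: -2.21 - -0.76 = -1.45
This is an arithmetic sequence with common difference d = -1.45.
Next term = -3.66 + -1.45 = -5.11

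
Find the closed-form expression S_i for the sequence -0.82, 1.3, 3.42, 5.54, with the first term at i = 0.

Check differences: 1.3 - -0.82 = 2.12
3.42 - 1.3 = 2.12
Common difference d = 2.12.
First term a = -0.82.
Formula: S_i = -0.82 + 2.12*i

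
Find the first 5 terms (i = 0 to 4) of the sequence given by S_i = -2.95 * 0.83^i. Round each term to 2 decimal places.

This is a geometric sequence.
i=0: S_0 = -2.95 * 0.83^0 = -2.95
i=1: S_1 = -2.95 * 0.83^1 ≈ -2.45
i=2: S_2 = -2.95 * 0.83^2 ≈ -2.03
i=3: S_3 = -2.95 * 0.83^3 ≈ -1.69
i=4: S_4 = -2.95 * 0.83^4 ≈ -1.4
The first 5 terms are: [-2.95, -2.45, -2.03, -1.69, -1.4]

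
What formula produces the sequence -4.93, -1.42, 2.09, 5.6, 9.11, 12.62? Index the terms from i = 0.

Check differences: -1.42 - -4.93 = 3.51
2.09 - -1.42 = 3.51
Common difference d = 3.51.
First term a = -4.93.
Formula: S_i = -4.93 + 3.51*i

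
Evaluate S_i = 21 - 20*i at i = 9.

S_9 = 21 + -20*9 = 21 + -180 = -159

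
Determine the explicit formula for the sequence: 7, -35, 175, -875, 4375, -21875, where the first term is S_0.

Check ratios: -35 / 7 = -5.0
Common ratio r = -5.
First term a = 7.
Formula: S_i = 7 * (-5)^i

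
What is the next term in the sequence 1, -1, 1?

Ratios: -1 / 1 = -1.0
This is a geometric sequence with common ratio r = -1.
Next term = 1 * -1 = -1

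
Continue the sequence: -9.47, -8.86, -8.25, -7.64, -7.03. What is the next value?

Differences: -8.86 - -9.47 = 0.61
This is an arithmetic sequence with common difference d = 0.61.
Next term = -7.03 + 0.61 = -6.42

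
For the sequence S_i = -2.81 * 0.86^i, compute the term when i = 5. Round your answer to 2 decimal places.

S_5 = -2.81 * 0.86^5 ≈ -2.81 * 0.4704 ≈ -1.32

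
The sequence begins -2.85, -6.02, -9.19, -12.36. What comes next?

Differences: -6.02 - -2.85 = -3.17
This is an arithmetic sequence with common difference d = -3.17.
Next term = -12.36 + -3.17 = -15.53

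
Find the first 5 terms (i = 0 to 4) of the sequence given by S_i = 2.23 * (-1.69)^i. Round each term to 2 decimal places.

This is a geometric sequence.
i=0: S_0 = 2.23 * (-1.69)^0 = 2.23
i=1: S_1 = 2.23 * (-1.69)^1 ≈ -3.77
i=2: S_2 = 2.23 * (-1.69)^2 ≈ 6.37
i=3: S_3 = 2.23 * (-1.69)^3 ≈ -10.76
i=4: S_4 = 2.23 * (-1.69)^4 ≈ 18.19
The first 5 terms are: [2.23, -3.77, 6.37, -10.76, 18.19]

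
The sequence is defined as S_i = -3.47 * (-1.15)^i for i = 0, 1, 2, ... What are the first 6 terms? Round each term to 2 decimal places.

This is a geometric sequence.
i=0: S_0 = -3.47 * (-1.15)^0 = -3.47
i=1: S_1 = -3.47 * (-1.15)^1 ≈ 3.99
i=2: S_2 = -3.47 * (-1.15)^2 ≈ -4.59
i=3: S_3 = -3.47 * (-1.15)^3 ≈ 5.28
i=4: S_4 = -3.47 * (-1.15)^4 ≈ -6.07
i=5: S_5 = -3.47 * (-1.15)^5 ≈ 6.98
The first 6 terms are: [-3.47, 3.99, -4.59, 5.28, -6.07, 6.98]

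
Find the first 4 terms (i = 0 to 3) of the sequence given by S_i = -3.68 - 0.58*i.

This is an arithmetic sequence.
i=0: S_0 = -3.68 + -0.58*0 = -3.68
i=1: S_1 = -3.68 + -0.58*1 = -4.26
i=2: S_2 = -3.68 + -0.58*2 = -4.84
i=3: S_3 = -3.68 + -0.58*3 = -5.42
The first 4 terms are: [-3.68, -4.26, -4.84, -5.42]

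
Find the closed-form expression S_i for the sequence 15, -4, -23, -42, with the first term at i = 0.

Check differences: -4 - 15 = -19
-23 - -4 = -19
Common difference d = -19.
First term a = 15.
Formula: S_i = 15 - 19*i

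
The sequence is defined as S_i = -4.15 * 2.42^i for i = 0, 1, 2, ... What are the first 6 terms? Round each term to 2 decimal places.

This is a geometric sequence.
i=0: S_0 = -4.15 * 2.42^0 = -4.15
i=1: S_1 = -4.15 * 2.42^1 ≈ -10.04
i=2: S_2 = -4.15 * 2.42^2 ≈ -24.3
i=3: S_3 = -4.15 * 2.42^3 ≈ -58.82
i=4: S_4 = -4.15 * 2.42^4 ≈ -142.33
i=5: S_5 = -4.15 * 2.42^5 ≈ -344.45
The first 6 terms are: [-4.15, -10.04, -24.3, -58.82, -142.33, -344.45]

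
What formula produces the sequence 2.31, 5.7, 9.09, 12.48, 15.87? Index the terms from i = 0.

Check differences: 5.7 - 2.31 = 3.39
9.09 - 5.7 = 3.39
Common difference d = 3.39.
First term a = 2.31.
Formula: S_i = 2.31 + 3.39*i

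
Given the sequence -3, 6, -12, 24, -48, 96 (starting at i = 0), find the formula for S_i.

Check ratios: 6 / -3 = -2.0
Common ratio r = -2.
First term a = -3.
Formula: S_i = -3 * (-2)^i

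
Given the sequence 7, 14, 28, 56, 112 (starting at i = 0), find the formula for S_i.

Check ratios: 14 / 7 = 2.0
Common ratio r = 2.
First term a = 7.
Formula: S_i = 7 * 2^i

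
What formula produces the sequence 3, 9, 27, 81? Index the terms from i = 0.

Check ratios: 9 / 3 = 3.0
Common ratio r = 3.
First term a = 3.
Formula: S_i = 3 * 3^i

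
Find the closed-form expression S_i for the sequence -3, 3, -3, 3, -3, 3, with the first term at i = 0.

Check ratios: 3 / -3 = -1.0
Common ratio r = -1.
First term a = -3.
Formula: S_i = -3 * (-1)^i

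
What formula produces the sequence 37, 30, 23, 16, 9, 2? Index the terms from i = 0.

Check differences: 30 - 37 = -7
23 - 30 = -7
Common difference d = -7.
First term a = 37.
Formula: S_i = 37 - 7*i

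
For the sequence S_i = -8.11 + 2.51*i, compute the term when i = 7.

S_7 = -8.11 + 2.51*7 = -8.11 + 17.57 = 9.46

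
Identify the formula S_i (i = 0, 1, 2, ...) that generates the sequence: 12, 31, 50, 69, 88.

Check differences: 31 - 12 = 19
50 - 31 = 19
Common difference d = 19.
First term a = 12.
Formula: S_i = 12 + 19*i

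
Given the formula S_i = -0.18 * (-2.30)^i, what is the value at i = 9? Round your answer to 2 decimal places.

S_9 = -0.18 * (-2.3)^9 ≈ -0.18 * -1801.1527 ≈ 324.21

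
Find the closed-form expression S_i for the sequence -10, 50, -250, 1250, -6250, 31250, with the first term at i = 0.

Check ratios: 50 / -10 = -5.0
Common ratio r = -5.
First term a = -10.
Formula: S_i = -10 * (-5)^i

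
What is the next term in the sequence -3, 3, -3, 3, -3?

Ratios: 3 / -3 = -1.0
This is a geometric sequence with common ratio r = -1.
Next term = -3 * -1 = 3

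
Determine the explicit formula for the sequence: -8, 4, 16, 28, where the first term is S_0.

Check differences: 4 - -8 = 12
16 - 4 = 12
Common difference d = 12.
First term a = -8.
Formula: S_i = -8 + 12*i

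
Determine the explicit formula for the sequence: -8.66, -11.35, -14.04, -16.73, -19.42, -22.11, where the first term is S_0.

Check differences: -11.35 - -8.66 = -2.69
-14.04 - -11.35 = -2.69
Common difference d = -2.69.
First term a = -8.66.
Formula: S_i = -8.66 - 2.69*i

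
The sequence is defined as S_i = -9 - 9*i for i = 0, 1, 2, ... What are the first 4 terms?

This is an arithmetic sequence.
i=0: S_0 = -9 + -9*0 = -9
i=1: S_1 = -9 + -9*1 = -18
i=2: S_2 = -9 + -9*2 = -27
i=3: S_3 = -9 + -9*3 = -36
The first 4 terms are: [-9, -18, -27, -36]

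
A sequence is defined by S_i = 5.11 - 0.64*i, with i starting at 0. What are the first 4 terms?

This is an arithmetic sequence.
i=0: S_0 = 5.11 + -0.64*0 = 5.11
i=1: S_1 = 5.11 + -0.64*1 = 4.47
i=2: S_2 = 5.11 + -0.64*2 = 3.83
i=3: S_3 = 5.11 + -0.64*3 = 3.19
The first 4 terms are: [5.11, 4.47, 3.83, 3.19]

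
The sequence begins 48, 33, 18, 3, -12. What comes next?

Differences: 33 - 48 = -15
This is an arithmetic sequence with common difference d = -15.
Next term = -12 + -15 = -27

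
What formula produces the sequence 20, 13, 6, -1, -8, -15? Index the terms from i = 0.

Check differences: 13 - 20 = -7
6 - 13 = -7
Common difference d = -7.
First term a = 20.
Formula: S_i = 20 - 7*i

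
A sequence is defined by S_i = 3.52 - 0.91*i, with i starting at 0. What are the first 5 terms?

This is an arithmetic sequence.
i=0: S_0 = 3.52 + -0.91*0 = 3.52
i=1: S_1 = 3.52 + -0.91*1 = 2.61
i=2: S_2 = 3.52 + -0.91*2 = 1.7
i=3: S_3 = 3.52 + -0.91*3 = 0.79
i=4: S_4 = 3.52 + -0.91*4 = -0.12
The first 5 terms are: [3.52, 2.61, 1.7, 0.79, -0.12]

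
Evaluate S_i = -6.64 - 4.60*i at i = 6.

S_6 = -6.64 + -4.6*6 = -6.64 + -27.6 = -34.24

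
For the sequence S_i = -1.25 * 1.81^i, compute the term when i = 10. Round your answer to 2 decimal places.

S_10 = -1.25 * 1.81^10 ≈ -1.25 * 377.386 ≈ -471.73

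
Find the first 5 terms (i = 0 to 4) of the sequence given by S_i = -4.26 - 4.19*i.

This is an arithmetic sequence.
i=0: S_0 = -4.26 + -4.19*0 = -4.26
i=1: S_1 = -4.26 + -4.19*1 = -8.45
i=2: S_2 = -4.26 + -4.19*2 = -12.64
i=3: S_3 = -4.26 + -4.19*3 = -16.83
i=4: S_4 = -4.26 + -4.19*4 = -21.02
The first 5 terms are: [-4.26, -8.45, -12.64, -16.83, -21.02]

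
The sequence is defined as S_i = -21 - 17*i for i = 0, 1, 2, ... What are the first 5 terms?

This is an arithmetic sequence.
i=0: S_0 = -21 + -17*0 = -21
i=1: S_1 = -21 + -17*1 = -38
i=2: S_2 = -21 + -17*2 = -55
i=3: S_3 = -21 + -17*3 = -72
i=4: S_4 = -21 + -17*4 = -89
The first 5 terms are: [-21, -38, -55, -72, -89]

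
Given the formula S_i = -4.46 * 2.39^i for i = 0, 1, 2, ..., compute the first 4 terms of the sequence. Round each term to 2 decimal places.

This is a geometric sequence.
i=0: S_0 = -4.46 * 2.39^0 = -4.46
i=1: S_1 = -4.46 * 2.39^1 ≈ -10.66
i=2: S_2 = -4.46 * 2.39^2 ≈ -25.48
i=3: S_3 = -4.46 * 2.39^3 ≈ -60.89
The first 4 terms are: [-4.46, -10.66, -25.48, -60.89]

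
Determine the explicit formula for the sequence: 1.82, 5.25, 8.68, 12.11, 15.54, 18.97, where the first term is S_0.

Check differences: 5.25 - 1.82 = 3.43
8.68 - 5.25 = 3.43
Common difference d = 3.43.
First term a = 1.82.
Formula: S_i = 1.82 + 3.43*i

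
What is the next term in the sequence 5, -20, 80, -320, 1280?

Ratios: -20 / 5 = -4.0
This is a geometric sequence with common ratio r = -4.
Next term = 1280 * -4 = -5120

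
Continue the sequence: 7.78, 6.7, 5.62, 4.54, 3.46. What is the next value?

Differences: 6.7 - 7.78 = -1.08
This is an arithmetic sequence with common difference d = -1.08.
Next term = 3.46 + -1.08 = 2.38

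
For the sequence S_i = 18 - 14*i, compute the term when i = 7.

S_7 = 18 + -14*7 = 18 + -98 = -80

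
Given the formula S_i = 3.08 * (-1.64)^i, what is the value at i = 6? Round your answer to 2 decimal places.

S_6 = 3.08 * (-1.64)^6 ≈ 3.08 * 19.4564 ≈ 59.93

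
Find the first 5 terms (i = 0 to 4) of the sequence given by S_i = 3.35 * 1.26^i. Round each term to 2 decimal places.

This is a geometric sequence.
i=0: S_0 = 3.35 * 1.26^0 = 3.35
i=1: S_1 = 3.35 * 1.26^1 ≈ 4.22
i=2: S_2 = 3.35 * 1.26^2 ≈ 5.32
i=3: S_3 = 3.35 * 1.26^3 ≈ 6.7
i=4: S_4 = 3.35 * 1.26^4 ≈ 8.44
The first 5 terms are: [3.35, 4.22, 5.32, 6.7, 8.44]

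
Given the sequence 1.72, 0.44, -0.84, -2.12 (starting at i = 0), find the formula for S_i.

Check differences: 0.44 - 1.72 = -1.28
-0.84 - 0.44 = -1.28
Common difference d = -1.28.
First term a = 1.72.
Formula: S_i = 1.72 - 1.28*i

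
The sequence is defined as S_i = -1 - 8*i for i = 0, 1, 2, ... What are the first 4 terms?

This is an arithmetic sequence.
i=0: S_0 = -1 + -8*0 = -1
i=1: S_1 = -1 + -8*1 = -9
i=2: S_2 = -1 + -8*2 = -17
i=3: S_3 = -1 + -8*3 = -25
The first 4 terms are: [-1, -9, -17, -25]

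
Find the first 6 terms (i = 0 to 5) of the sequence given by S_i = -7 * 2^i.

This is a geometric sequence.
i=0: S_0 = -7 * 2^0 = -7
i=1: S_1 = -7 * 2^1 = -14
i=2: S_2 = -7 * 2^2 = -28
i=3: S_3 = -7 * 2^3 = -56
i=4: S_4 = -7 * 2^4 = -112
i=5: S_5 = -7 * 2^5 = -224
The first 6 terms are: [-7, -14, -28, -56, -112, -224]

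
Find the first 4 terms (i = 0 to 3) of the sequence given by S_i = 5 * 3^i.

This is a geometric sequence.
i=0: S_0 = 5 * 3^0 = 5
i=1: S_1 = 5 * 3^1 = 15
i=2: S_2 = 5 * 3^2 = 45
i=3: S_3 = 5 * 3^3 = 135
The first 4 terms are: [5, 15, 45, 135]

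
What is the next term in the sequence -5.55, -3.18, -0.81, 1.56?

Differences: -3.18 - -5.55 = 2.37
This is an arithmetic sequence with common difference d = 2.37.
Next term = 1.56 + 2.37 = 3.93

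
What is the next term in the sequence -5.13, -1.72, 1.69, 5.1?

Differences: -1.72 - -5.13 = 3.41
This is an arithmetic sequence with common difference d = 3.41.
Next term = 5.1 + 3.41 = 8.51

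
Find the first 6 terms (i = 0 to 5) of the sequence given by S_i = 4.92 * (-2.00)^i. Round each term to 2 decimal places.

This is a geometric sequence.
i=0: S_0 = 4.92 * (-2.0)^0 = 4.92
i=1: S_1 = 4.92 * (-2.0)^1 = -9.84
i=2: S_2 = 4.92 * (-2.0)^2 = 19.68
i=3: S_3 = 4.92 * (-2.0)^3 = -39.36
i=4: S_4 = 4.92 * (-2.0)^4 = 78.72
i=5: S_5 = 4.92 * (-2.0)^5 = -157.44
The first 6 terms are: [4.92, -9.84, 19.68, -39.36, 78.72, -157.44]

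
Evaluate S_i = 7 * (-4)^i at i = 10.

S_10 = 7 * (-4)^10 = 7 * 1048576 = 7340032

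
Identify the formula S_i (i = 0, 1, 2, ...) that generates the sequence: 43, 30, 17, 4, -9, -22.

Check differences: 30 - 43 = -13
17 - 30 = -13
Common difference d = -13.
First term a = 43.
Formula: S_i = 43 - 13*i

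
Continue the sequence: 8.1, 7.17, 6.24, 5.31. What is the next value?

Differences: 7.17 - 8.1 = -0.93
This is an arithmetic sequence with common difference d = -0.93.
Next term = 5.31 + -0.93 = 4.38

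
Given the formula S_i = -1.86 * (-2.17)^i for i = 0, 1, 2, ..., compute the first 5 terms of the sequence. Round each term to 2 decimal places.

This is a geometric sequence.
i=0: S_0 = -1.86 * (-2.17)^0 = -1.86
i=1: S_1 = -1.86 * (-2.17)^1 ≈ 4.04
i=2: S_2 = -1.86 * (-2.17)^2 ≈ -8.76
i=3: S_3 = -1.86 * (-2.17)^3 ≈ 19.01
i=4: S_4 = -1.86 * (-2.17)^4 ≈ -41.24
The first 5 terms are: [-1.86, 4.04, -8.76, 19.01, -41.24]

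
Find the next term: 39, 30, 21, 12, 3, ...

Differences: 30 - 39 = -9
This is an arithmetic sequence with common difference d = -9.
Next term = 3 + -9 = -6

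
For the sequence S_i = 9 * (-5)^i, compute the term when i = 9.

S_9 = 9 * (-5)^9 = 9 * -1953125 = -17578125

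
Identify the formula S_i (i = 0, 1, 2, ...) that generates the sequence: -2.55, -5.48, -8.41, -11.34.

Check differences: -5.48 - -2.55 = -2.93
-8.41 - -5.48 = -2.93
Common difference d = -2.93.
First term a = -2.55.
Formula: S_i = -2.55 - 2.93*i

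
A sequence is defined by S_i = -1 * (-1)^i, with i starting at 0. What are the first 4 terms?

This is a geometric sequence.
i=0: S_0 = -1 * (-1)^0 = -1
i=1: S_1 = -1 * (-1)^1 = 1
i=2: S_2 = -1 * (-1)^2 = -1
i=3: S_3 = -1 * (-1)^3 = 1
The first 4 terms are: [-1, 1, -1, 1]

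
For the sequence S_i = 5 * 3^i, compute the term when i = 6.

S_6 = 5 * 3^6 = 5 * 729 = 3645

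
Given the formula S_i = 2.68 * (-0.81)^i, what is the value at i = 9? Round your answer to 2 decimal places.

S_9 = 2.68 * (-0.81)^9 ≈ 2.68 * -0.1501 ≈ -0.4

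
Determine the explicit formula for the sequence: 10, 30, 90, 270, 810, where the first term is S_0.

Check ratios: 30 / 10 = 3.0
Common ratio r = 3.
First term a = 10.
Formula: S_i = 10 * 3^i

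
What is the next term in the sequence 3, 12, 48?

Ratios: 12 / 3 = 4.0
This is a geometric sequence with common ratio r = 4.
Next term = 48 * 4 = 192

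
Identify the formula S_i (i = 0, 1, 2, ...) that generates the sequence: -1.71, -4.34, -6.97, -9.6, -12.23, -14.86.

Check differences: -4.34 - -1.71 = -2.63
-6.97 - -4.34 = -2.63
Common difference d = -2.63.
First term a = -1.71.
Formula: S_i = -1.71 - 2.63*i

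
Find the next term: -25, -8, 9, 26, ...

Differences: -8 - -25 = 17
This is an arithmetic sequence with common difference d = 17.
Next term = 26 + 17 = 43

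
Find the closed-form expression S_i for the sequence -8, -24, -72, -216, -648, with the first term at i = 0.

Check ratios: -24 / -8 = 3.0
Common ratio r = 3.
First term a = -8.
Formula: S_i = -8 * 3^i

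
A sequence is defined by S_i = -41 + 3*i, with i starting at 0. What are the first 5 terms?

This is an arithmetic sequence.
i=0: S_0 = -41 + 3*0 = -41
i=1: S_1 = -41 + 3*1 = -38
i=2: S_2 = -41 + 3*2 = -35
i=3: S_3 = -41 + 3*3 = -32
i=4: S_4 = -41 + 3*4 = -29
The first 5 terms are: [-41, -38, -35, -32, -29]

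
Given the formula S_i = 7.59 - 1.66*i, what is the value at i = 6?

S_6 = 7.59 + -1.66*6 = 7.59 + -9.96 = -2.37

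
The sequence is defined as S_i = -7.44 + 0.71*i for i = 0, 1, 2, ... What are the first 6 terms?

This is an arithmetic sequence.
i=0: S_0 = -7.44 + 0.71*0 = -7.44
i=1: S_1 = -7.44 + 0.71*1 = -6.73
i=2: S_2 = -7.44 + 0.71*2 = -6.02
i=3: S_3 = -7.44 + 0.71*3 = -5.31
i=4: S_4 = -7.44 + 0.71*4 = -4.6
i=5: S_5 = -7.44 + 0.71*5 = -3.89
The first 6 terms are: [-7.44, -6.73, -6.02, -5.31, -4.6, -3.89]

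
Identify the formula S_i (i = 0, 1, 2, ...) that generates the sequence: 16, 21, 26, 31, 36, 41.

Check differences: 21 - 16 = 5
26 - 21 = 5
Common difference d = 5.
First term a = 16.
Formula: S_i = 16 + 5*i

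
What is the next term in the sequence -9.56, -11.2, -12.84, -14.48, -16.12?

Differences: -11.2 - -9.56 = -1.64
This is an arithmetic sequence with common difference d = -1.64.
Next term = -16.12 + -1.64 = -17.76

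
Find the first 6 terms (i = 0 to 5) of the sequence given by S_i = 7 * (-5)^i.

This is a geometric sequence.
i=0: S_0 = 7 * (-5)^0 = 7
i=1: S_1 = 7 * (-5)^1 = -35
i=2: S_2 = 7 * (-5)^2 = 175
i=3: S_3 = 7 * (-5)^3 = -875
i=4: S_4 = 7 * (-5)^4 = 4375
i=5: S_5 = 7 * (-5)^5 = -21875
The first 6 terms are: [7, -35, 175, -875, 4375, -21875]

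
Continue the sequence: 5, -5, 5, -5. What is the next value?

Ratios: -5 / 5 = -1.0
This is a geometric sequence with common ratio r = -1.
Next term = -5 * -1 = 5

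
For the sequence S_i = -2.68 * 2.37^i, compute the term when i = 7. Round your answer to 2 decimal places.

S_7 = -2.68 * 2.37^7 ≈ -2.68 * 419.9895 ≈ -1125.57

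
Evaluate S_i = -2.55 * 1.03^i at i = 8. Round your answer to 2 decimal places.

S_8 = -2.55 * 1.03^8 ≈ -2.55 * 1.2668 ≈ -3.23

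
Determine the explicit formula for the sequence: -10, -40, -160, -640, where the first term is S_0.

Check ratios: -40 / -10 = 4.0
Common ratio r = 4.
First term a = -10.
Formula: S_i = -10 * 4^i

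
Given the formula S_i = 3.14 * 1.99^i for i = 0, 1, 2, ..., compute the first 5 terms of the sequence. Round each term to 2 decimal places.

This is a geometric sequence.
i=0: S_0 = 3.14 * 1.99^0 = 3.14
i=1: S_1 = 3.14 * 1.99^1 ≈ 6.25
i=2: S_2 = 3.14 * 1.99^2 ≈ 12.43
i=3: S_3 = 3.14 * 1.99^3 ≈ 24.75
i=4: S_4 = 3.14 * 1.99^4 ≈ 49.24
The first 5 terms are: [3.14, 6.25, 12.43, 24.75, 49.24]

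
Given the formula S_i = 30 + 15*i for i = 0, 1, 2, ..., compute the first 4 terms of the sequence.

This is an arithmetic sequence.
i=0: S_0 = 30 + 15*0 = 30
i=1: S_1 = 30 + 15*1 = 45
i=2: S_2 = 30 + 15*2 = 60
i=3: S_3 = 30 + 15*3 = 75
The first 4 terms are: [30, 45, 60, 75]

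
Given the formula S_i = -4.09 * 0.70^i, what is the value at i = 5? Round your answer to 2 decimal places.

S_5 = -4.09 * 0.7^5 ≈ -4.09 * 0.1681 ≈ -0.69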